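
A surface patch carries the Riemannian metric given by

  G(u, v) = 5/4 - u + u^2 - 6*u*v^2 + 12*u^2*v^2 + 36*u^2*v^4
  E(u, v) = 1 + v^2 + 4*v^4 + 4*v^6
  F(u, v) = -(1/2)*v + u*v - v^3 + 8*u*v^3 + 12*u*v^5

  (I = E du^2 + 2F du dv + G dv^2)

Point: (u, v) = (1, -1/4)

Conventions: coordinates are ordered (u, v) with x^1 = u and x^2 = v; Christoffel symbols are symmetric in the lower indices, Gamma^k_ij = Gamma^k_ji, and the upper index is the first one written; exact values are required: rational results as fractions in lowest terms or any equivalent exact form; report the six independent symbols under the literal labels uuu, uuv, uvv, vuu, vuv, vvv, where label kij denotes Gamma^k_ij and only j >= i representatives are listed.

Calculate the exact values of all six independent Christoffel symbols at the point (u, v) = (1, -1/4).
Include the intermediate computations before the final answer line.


E = 1105/1024, F = -63/256, G = 113/64 at the point
E_u = 0, E_v = -99/128, F_u = -99/256, F_v = 131/64, G_u = 77/32, G_v = -21/4
EG - F^2 = 1889/1024;  g^inv = (1024/1889) * [[113/64, 63/256], [63/256, 1105/1024]]
first-kind symbols [ij,l] = (1/2)(d_i g_jl + d_j g_il - d_l g_ij): [uu,u] = E_u/2 = 0, [uu,v] = F_u - E_v/2 = 0, [uv,u] = E_v/2 = -99/256, [uv,v] = G_u/2 = 77/64, [vv,u] = F_v - G_u/2 = 27/32, [vv,v] = G_v/2 = -21/8
Gamma^u_ij = (G*[ij,u] - F*[ij,v])/(EG - F^2), Gamma^v_ij = (E*[ij,v] - F*[ij,u])/(EG - F^2)

Answer: Gamma_uuu = 0, Gamma_uuv = -396/1889, Gamma_uvv = 864/1889, Gamma_vuu = 0, Gamma_vuv = 1232/1889, Gamma_vvv = -2688/1889


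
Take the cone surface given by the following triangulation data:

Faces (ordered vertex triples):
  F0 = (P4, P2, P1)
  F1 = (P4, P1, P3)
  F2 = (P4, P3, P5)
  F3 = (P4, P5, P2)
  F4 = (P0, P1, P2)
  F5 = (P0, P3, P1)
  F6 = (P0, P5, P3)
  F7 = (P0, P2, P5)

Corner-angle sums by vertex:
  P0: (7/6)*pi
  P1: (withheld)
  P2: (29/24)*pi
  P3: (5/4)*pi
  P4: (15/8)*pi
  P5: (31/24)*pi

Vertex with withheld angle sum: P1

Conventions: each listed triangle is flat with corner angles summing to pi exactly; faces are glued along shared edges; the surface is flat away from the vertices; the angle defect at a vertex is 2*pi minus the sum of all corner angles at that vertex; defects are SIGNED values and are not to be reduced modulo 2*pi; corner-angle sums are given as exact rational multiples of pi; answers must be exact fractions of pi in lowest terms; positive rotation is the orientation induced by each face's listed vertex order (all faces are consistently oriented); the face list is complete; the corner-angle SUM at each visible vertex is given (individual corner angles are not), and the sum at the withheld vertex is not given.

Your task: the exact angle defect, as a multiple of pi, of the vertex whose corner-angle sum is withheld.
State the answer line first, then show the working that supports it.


Answer: defect(P1) = (19/24)*pi

V = 6, E = 12, F = 8; chi = V - E + F = 2
Gauss-Bonnet: total defect = 2*pi*chi = 4*pi; visible defects sum to (77/24)*pi


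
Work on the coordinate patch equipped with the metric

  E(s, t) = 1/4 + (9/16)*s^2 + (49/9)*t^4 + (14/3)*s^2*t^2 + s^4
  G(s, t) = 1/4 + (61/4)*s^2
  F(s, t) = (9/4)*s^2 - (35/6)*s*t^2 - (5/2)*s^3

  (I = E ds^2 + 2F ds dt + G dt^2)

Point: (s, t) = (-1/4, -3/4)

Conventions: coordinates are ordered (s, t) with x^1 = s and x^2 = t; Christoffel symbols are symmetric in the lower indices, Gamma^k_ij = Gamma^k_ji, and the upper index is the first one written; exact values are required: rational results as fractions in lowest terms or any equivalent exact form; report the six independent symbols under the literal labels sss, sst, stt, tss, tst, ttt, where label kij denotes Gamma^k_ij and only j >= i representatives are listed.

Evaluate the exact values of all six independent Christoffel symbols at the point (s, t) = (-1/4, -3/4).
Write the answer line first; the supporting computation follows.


Answer: Gamma_sss = -340/589, Gamma_sst = -720/589, Gamma_stt = 32032/26505, Gamma_tss = 252/589, Gamma_tst = -1268/589, Gamma_ttt = -26624/26505

E = 557/256, F = 1, G = 77/64 at the point
E_s = -53/32, E_t = -77/8, F_s = -39/8, F_t = -35/16, G_s = -61/8, G_t = 0
EG - F^2 = 26505/16384;  g^inv = (16384/26505) * [[77/64, -1], [-1, 557/256]]
first-kind symbols [ij,l] = (1/2)(d_i g_jl + d_j g_il - d_l g_ij): [ss,s] = E_s/2 = -53/64, [ss,t] = F_s - E_t/2 = -1/16, [st,s] = E_t/2 = -77/16, [st,t] = G_s/2 = -61/16, [tt,s] = F_t - G_s/2 = 13/8, [tt,t] = G_t/2 = 0
Gamma^s_ij = (G*[ij,s] - F*[ij,t])/(EG - F^2), Gamma^t_ij = (E*[ij,t] - F*[ij,s])/(EG - F^2)


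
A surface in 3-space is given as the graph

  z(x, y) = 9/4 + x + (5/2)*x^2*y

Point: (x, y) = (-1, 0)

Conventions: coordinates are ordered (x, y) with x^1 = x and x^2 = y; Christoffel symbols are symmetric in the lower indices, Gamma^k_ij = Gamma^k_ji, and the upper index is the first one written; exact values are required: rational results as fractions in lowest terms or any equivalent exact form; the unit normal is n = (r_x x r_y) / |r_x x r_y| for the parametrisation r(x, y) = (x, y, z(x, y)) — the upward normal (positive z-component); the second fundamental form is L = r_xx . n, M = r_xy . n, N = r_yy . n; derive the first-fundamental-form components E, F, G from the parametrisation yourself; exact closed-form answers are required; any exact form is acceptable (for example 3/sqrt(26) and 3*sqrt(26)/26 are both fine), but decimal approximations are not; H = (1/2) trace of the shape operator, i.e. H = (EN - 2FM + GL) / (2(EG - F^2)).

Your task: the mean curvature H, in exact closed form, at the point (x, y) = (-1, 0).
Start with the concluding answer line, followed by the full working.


Answer: H = 100*sqrt(33)/1089

z_x = 1, z_y = 5/2, z_xx = 0, z_xy = -5, z_yy = 0
E = 2, F = 5/2, G = 29/4; answer radicand W^2 = 33/4
unnormalised second-form numerators: l = 0, m = -5, n = 0; L = l/sqrt(33/4), and similarly M = m/sqrt(W^2), N = n/sqrt(W^2)
H = (E*n - 2*F*m + G*l) / (2*(EG - F^2)*sqrt(W^2)); E*n - 2*F*m + G*l = 25, EG - F^2 = 33/4, so H = (50/33)/sqrt(33/4)


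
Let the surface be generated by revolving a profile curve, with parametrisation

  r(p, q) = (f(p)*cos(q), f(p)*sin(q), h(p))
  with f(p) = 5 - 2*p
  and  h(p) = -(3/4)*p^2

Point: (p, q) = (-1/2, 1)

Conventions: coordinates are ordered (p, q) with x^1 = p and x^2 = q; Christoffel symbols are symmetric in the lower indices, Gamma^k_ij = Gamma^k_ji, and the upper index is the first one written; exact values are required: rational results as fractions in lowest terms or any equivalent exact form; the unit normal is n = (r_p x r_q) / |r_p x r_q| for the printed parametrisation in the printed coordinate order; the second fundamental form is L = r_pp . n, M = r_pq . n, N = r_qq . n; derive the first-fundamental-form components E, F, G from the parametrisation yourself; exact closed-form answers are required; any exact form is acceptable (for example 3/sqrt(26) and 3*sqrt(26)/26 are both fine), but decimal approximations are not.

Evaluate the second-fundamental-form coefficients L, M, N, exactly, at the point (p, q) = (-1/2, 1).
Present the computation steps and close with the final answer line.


f = 6, f' = -2, f'' = 0, h' = 3/4, h'' = -3/2
E = 73/16, F = 0, G = 36; answer radicand W^2 = 73/16
unnormalised second-form numerators: l = 3, m = 0, n = 9/2; L = l/sqrt(73/16), and similarly M = m/sqrt(W^2), N = n/sqrt(W^2)

Answer: L = 12*sqrt(73)/73, M = 0, N = 18*sqrt(73)/73


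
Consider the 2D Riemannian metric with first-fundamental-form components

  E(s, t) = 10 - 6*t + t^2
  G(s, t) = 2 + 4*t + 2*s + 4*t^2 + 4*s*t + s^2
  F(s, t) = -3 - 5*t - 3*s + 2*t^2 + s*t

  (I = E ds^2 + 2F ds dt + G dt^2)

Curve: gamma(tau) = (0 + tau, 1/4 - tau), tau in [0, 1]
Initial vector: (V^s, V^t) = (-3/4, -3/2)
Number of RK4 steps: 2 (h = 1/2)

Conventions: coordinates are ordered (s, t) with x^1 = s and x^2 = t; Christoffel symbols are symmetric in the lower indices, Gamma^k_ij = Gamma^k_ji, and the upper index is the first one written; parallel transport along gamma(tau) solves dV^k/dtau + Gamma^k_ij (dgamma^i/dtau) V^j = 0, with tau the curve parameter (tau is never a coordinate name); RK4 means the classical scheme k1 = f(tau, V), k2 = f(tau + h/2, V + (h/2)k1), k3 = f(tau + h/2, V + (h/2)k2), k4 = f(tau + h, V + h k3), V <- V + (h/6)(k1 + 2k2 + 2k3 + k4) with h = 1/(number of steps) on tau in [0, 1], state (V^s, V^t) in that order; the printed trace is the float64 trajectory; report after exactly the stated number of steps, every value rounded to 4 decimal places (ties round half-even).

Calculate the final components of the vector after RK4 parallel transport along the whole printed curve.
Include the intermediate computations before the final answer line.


gamma'(tau) = (1, -1); f(tau, V)^k = -Gamma^k_ij(gamma(tau)) gamma'^i(tau) V^j; h = 1/2; intermediate values shown to 6 dp
curve data and Christoffel symbols at the stage parameters:
  tau = 0.000000: gamma = (0.000000, 0.250000), gamma' = (1.000000, -1.000000); Gamma_sss = 0.000000, Gamma_sst = -0.254335, Gamma_stt = -0.508671, Gamma_tss = 0.000000, Gamma_tst = 0.138728, Gamma_ttt = 0.277457
  tau = 0.250000: gamma = (0.250000, 0.000000), gamma' = (1.000000, -1.000000); Gamma_sss = 0.000000, Gamma_sst = -0.259459, Gamma_stt = -0.518919, Gamma_tss = 0.000000, Gamma_tst = 0.108108, Gamma_ttt = 0.216216
  tau = 0.500000: gamma = (0.500000, -0.250000), gamma' = (1.000000, -1.000000); Gamma_sss = 0.000000, Gamma_sst = -0.258706, Gamma_stt = -0.517413, Gamma_tss = 0.000000, Gamma_tst = 0.079602, Gamma_ttt = 0.159204
  tau = 0.750000: gamma = (0.750000, -0.500000), gamma' = (1.000000, -1.000000); Gamma_sss = 0.000000, Gamma_sst = -0.253394, Gamma_stt = -0.506787, Gamma_tss = 0.000000, Gamma_tst = 0.054299, Gamma_ttt = 0.108597
  tau = 1.000000: gamma = (1.000000, -0.750000), gamma' = (1.000000, -1.000000); Gamma_sss = 0.000000, Gamma_sst = -0.244898, Gamma_stt = -0.489796, Gamma_tss = 0.000000, Gamma_tst = 0.032653, Gamma_ttt = 0.065306
step 0: V^s = -0.7500, V^t = -1.5000
step 1: k1 = (0.572254, -0.312139), k2 = (0.566911, -0.236213), k3 = (0.562333, -0.234305), k4 = (0.539658, -0.166049); V <- V + (h/6)(k1 + 2k2 + 2k3 + k4): V^s = -0.4691, V^t = -1.6183
step 2: k1 = (0.540024, -0.166161), k2 = (0.505251, -0.108268), k3 = (0.503786, -0.107954), k4 = (0.462731, -0.061697); V <- V + (h/6)(k1 + 2k2 + 2k3 + k4): V^s = -0.2174, V^t = -1.6733

Answer: V^s = -0.2174, V^t = -1.6733


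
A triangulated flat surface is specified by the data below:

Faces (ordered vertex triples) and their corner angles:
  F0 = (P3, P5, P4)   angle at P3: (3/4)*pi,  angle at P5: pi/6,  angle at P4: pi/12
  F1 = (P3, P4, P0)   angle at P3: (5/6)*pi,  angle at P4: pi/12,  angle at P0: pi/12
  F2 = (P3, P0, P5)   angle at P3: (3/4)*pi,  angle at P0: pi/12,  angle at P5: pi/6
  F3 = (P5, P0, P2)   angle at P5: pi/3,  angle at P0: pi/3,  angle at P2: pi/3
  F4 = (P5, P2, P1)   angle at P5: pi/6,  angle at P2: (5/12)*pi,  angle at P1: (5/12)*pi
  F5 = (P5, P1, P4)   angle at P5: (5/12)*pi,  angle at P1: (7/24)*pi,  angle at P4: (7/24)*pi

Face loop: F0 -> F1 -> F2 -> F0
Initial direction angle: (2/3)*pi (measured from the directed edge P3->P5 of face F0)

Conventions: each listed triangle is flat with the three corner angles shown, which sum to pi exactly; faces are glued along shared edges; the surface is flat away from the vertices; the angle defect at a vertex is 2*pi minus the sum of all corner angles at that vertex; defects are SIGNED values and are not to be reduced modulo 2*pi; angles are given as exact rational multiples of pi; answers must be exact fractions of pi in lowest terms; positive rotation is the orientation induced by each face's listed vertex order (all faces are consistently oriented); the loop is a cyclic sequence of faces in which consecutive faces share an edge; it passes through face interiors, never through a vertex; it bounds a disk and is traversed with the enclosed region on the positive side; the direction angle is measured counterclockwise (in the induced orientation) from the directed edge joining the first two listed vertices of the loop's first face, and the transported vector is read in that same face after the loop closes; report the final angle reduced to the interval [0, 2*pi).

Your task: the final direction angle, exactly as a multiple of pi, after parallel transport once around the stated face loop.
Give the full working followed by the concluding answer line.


enclosed vertex P3: corner angles sum to (7/3)*pi, defect = 2*pi - (7/3)*pi = -pi/3
adding the enclosed defects to the starting angle (mod 2*pi, induced orientation) gives the holonomy
final angle = (2/3)*pi - pi/3 = pi/3 (mod 2*pi)

Answer: final direction angle = pi/3


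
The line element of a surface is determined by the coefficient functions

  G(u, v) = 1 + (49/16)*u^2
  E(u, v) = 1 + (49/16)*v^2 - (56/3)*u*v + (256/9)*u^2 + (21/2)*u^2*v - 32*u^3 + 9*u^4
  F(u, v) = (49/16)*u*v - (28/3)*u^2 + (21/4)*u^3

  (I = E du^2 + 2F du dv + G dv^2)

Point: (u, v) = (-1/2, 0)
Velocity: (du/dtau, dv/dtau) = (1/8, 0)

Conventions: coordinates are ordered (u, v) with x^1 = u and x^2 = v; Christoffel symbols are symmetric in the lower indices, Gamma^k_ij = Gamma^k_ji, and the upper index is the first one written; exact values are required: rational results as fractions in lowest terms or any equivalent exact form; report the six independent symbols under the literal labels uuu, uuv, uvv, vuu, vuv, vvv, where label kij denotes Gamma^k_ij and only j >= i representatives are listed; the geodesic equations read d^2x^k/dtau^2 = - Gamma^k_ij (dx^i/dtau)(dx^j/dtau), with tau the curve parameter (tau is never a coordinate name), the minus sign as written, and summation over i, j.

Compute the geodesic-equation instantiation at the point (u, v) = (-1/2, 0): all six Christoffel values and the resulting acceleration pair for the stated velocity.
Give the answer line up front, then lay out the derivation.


Answer: Gamma_uuu = -16400/7741, Gamma_uuv = 3444/7741, Gamma_uvv = 0, Gamma_vuu = 4200/7741, Gamma_vuv = -882/7741, Gamma_vvv = 0; accelerations (d^2u/dtau^2, d^2v/dtau^2) = (1025/30964, -525/61928)

E = 1825/144, F = -287/96, G = 113/64 at the point
E_u = -1025/18, E_v = 287/24, F_u = 637/48, F_v = -49/32, G_u = -49/16, G_v = 0
EG - F^2 = 7741/576;  g^inv = (576/7741) * [[113/64, 287/96], [287/96, 1825/144]]
first-kind symbols [ij,l] = (1/2)(d_i g_jl + d_j g_il - d_l g_ij): [uu,u] = E_u/2 = -1025/36, [uu,v] = F_u - E_v/2 = 175/24, [uv,u] = E_v/2 = 287/48, [uv,v] = G_u/2 = -49/32, [vv,u] = F_v - G_u/2 = 0, [vv,v] = G_v/2 = 0
Gamma^u_ij = (G*[ij,u] - F*[ij,v])/(EG - F^2), Gamma^v_ij = (E*[ij,v] - F*[ij,u])/(EG - F^2)
Gamma_uuu = -16400/7741, Gamma_uuv = 3444/7741, Gamma_uvv = 0, Gamma_vuu = 4200/7741, Gamma_vuv = -882/7741, Gamma_vvv = 0
d^2u/dtau^2 = -(Gamma_uuu*(1/8)^2 + 2*Gamma_uuv*(1/8)*(0) + Gamma_uvv*(0)^2) = 1025/30964
d^2v/dtau^2 = -(Gamma_vuu*(1/8)^2 + 2*Gamma_vuv*(1/8)*(0) + Gamma_vvv*(0)^2) = -525/61928


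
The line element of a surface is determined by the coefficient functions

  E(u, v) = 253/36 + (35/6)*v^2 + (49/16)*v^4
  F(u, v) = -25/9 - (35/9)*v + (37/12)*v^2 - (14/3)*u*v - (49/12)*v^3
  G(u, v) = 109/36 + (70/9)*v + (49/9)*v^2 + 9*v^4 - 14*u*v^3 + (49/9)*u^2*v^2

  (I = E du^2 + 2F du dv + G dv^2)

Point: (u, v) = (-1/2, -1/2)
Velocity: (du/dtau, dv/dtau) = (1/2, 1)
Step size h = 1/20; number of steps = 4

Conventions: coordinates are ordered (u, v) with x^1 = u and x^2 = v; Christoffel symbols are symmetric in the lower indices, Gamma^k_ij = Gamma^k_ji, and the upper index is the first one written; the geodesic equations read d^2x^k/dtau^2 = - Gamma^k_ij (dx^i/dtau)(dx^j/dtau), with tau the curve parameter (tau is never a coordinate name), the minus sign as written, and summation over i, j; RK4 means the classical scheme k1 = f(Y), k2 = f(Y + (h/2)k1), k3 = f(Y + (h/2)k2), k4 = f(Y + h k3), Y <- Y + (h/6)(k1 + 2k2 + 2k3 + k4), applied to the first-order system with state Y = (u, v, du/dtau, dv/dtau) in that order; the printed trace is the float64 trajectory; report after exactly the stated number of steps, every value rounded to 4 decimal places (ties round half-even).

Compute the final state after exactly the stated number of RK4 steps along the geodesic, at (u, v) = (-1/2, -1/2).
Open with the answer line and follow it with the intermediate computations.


Answer: u = -0.3896, v = -0.3587, du/dtau = 0.5702, dv/dtau = 0.4672

f(Y) = (du/dtau, dv/dtau, -Gamma^u_ij Y'^i Y'^j, -Gamma^v_ij Y'^i Y'^j) with the Gammas evaluated at the stage position; h = 0.050000; intermediate values shown to 6 dp
step 0: u = -0.5000, v = -0.5000, du/dtau = 0.5000, dv/dtau = 1.0000
step 1:
  k1: at (u, v) = (-0.500000, -0.500000), (du/dtau, dv/dtau) = (0.500000, 1.000000); Gamma_uuu = 1.064120, Gamma_uuv = -0.443905, Gamma_uvv = -0.873283, Gamma_vuu = 12.847189, Gamma_vuv = -0.236108, Gamma_vvv = 0.442306; k1 = (0.500000, 1.000000, 1.051158, -3.417996)
  k2: at (u, v) = (-0.487500, -0.475000), (du/dtau, dv/dtau) = (0.526279, 0.914550); Gamma_uuu = 1.190325, Gamma_uuv = -0.445949, Gamma_uvv = -0.814492, Gamma_vuu = 11.524921, Gamma_vuv = -0.413751, Gamma_vvv = 0.609741; k2 = (0.526279, 0.914550, 0.780836, -3.303757)
  k3: at (u, v) = (-0.486843, -0.477136), (du/dtau, dv/dtau) = (0.519521, 0.917406); Gamma_uuu = 1.173176, Gamma_uuv = -0.444656, Gamma_uvv = -0.821702, Gamma_vuu = 11.604728, Gamma_vuv = -0.391981, Gamma_vvv = 0.590943; k3 = (0.519521, 0.917406, 0.798785, -3.255851)
  k4: at (u, v) = (-0.474024, -0.454130), (du/dtau, dv/dtau) = (0.539939, 0.837207); Gamma_uuu = 1.243139, Gamma_uuv = -0.446257, Gamma_uvv = -0.764599, Gamma_vuu = 10.414960, Gamma_vuv = -0.509475, Gamma_vvv = 0.735581; k4 = (0.539939, 0.837207, 0.576956, -3.091293)
  Y <- Y + (h/6)(k1 + 2k2 + 2k3 + k4): u = -0.4739, v = -0.4542, du/dtau = 0.5399, dv/dtau = 0.8364
step 2:
  k1: at (u, v) = (-0.473904, -0.454157), (du/dtau, dv/dtau) = (0.539895, 0.836429); Gamma_uuu = 1.242473, Gamma_uuv = -0.446165, Gamma_uvv = -0.764834, Gamma_vuu = 10.414282, Gamma_vuv = -0.508743, Gamma_vvv = 0.735036; k1 = (0.539895, 0.836429, 0.575886, -3.090381)
  k2: at (u, v) = (-0.460406, -0.433247), (du/dtau, dv/dtau) = (0.554292, 0.759170); Gamma_uuu = 1.266096, Gamma_uuv = -0.445429, Gamma_uvv = -0.711963, Gamma_vuu = 9.362956, Gamma_vuv = -0.575739, Gamma_vvv = 0.853769; k2 = (0.554292, 0.759170, 0.396212, -2.884185)
  k3: at (u, v) = (-0.460047, -0.435178), (du/dtau, dv/dtau) = (0.549800, 0.764325); Gamma_uuu = 1.258488, Gamma_uuv = -0.444460, Gamma_uvv = -0.718989, Gamma_vuu = 9.436317, Gamma_vuv = -0.564076, Gamma_vvv = 0.838682; k3 = (0.549800, 0.764325, 0.413159, -2.868282)
  k4: at (u, v) = (-0.446414, -0.415941), (du/dtau, dv/dtau) = (0.560553, 0.693015); Gamma_uuu = 1.255805, Gamma_uuv = -0.441472, Gamma_uvv = -0.670298, Gamma_vuu = 8.510452, Gamma_vuv = -0.601505, Gamma_vvv = 0.937540; k4 = (0.560553, 0.693015, 0.270324, -2.657084)
  Y <- Y + (h/6)(k1 + 2k2 + 2k3 + k4): u = -0.4463, v = -0.4160, du/dtau = 0.5604, dv/dtau = 0.6927
step 3:
  k1: at (u, v) = (-0.446332, -0.416020), (du/dtau, dv/dtau) = (0.560436, 0.692659); Gamma_uuu = 1.255347, Gamma_uuv = -0.441393, Gamma_uvv = -0.670684, Gamma_vuu = 8.512604, Gamma_vuv = -0.600883, Gamma_vvv = 0.936767; k1 = (0.560436, 0.692659, 0.270178, -2.656634)
  k2: at (u, v) = (-0.432321, -0.398704), (du/dtau, dv/dtau) = (0.567190, 0.626243); Gamma_uuu = 1.231968, Gamma_uuv = -0.435876, Gamma_uvv = -0.628224, Gamma_vuu = 7.714742, Gamma_vuv = -0.613690, Gamma_vvv = 1.014027; k2 = (0.567190, 0.626243, 0.159693, -2.443588)
  k3: at (u, v) = (-0.432152, -0.400364), (du/dtau, dv/dtau) = (0.564428, 0.631569); Gamma_uuu = 1.229669, Gamma_uuv = -0.435470, Gamma_uvv = -0.634368, Gamma_vuu = 7.774226, Gamma_vuv = -0.607969, Gamma_vvv = 1.002784; k3 = (0.564428, 0.631569, 0.171759, -2.443245)
  k4: at (u, v) = (-0.418111, -0.384442), (du/dtau, dv/dtau) = (0.569024, 0.570497); Gamma_uuu = 1.196307, Gamma_uuv = -0.428348, Gamma_uvv = -0.596625, Gamma_vuu = 7.076492, Gamma_vuv = -0.607894, Gamma_vvv = 1.065314; k4 = (0.569024, 0.570497, 0.084938, -2.243331)
  Y <- Y + (h/6)(k1 + 2k2 + 2k3 + k4): u = -0.4181, v = -0.3845, du/dtau = 0.5689, dv/dtau = 0.5704
step 4:
  k1: at (u, v) = (-0.418059, -0.384531), (du/dtau, dv/dtau) = (0.568919, 0.570379); Gamma_uuu = 1.196126, Gamma_uuv = -0.428310, Gamma_uvv = -0.597014, Gamma_vuu = 7.079165, Gamma_vuv = -0.607534, Gamma_vvv = 1.064635; k1 = (0.568919, 0.570379, 0.085051, -2.243379)
  k2: at (u, v) = (-0.403836, -0.370271), (du/dtau, dv/dtau) = (0.571046, 0.514294); Gamma_uuu = 1.155693, Gamma_uuv = -0.419752, Gamma_uvv = -0.565476, Gamma_vuu = 6.483077, Gamma_vuv = -0.596846, Gamma_vvv = 1.111407; k2 = (0.571046, 0.514294, 0.019254, -2.057483)
  k3: at (u, v) = (-0.403783, -0.371673), (du/dtau, dv/dtau) = (0.569401, 0.518942); Gamma_uuu = 1.155882, Gamma_uuv = -0.419759, Gamma_uvv = -0.570597, Gamma_vuu = 6.529206, Gamma_vuv = -0.594200, Gamma_vvv = 1.103188; k3 = (0.569401, 0.518942, 0.026971, -2.062815)
  k4: at (u, v) = (-0.389589, -0.358583), (du/dtau, dv/dtau) = (0.570268, 0.467238); Gamma_uuu = 1.113210, Gamma_uuv = -0.410499, Gamma_uvv = -0.543405, Gamma_vuu = 6.008139, Gamma_vuv = -0.578726, Gamma_vvv = 1.139745; k4 = (0.570268, 0.467238, -0.024635, -1.894295)
  Y <- Y + (h/6)(k1 + 2k2 + 2k3 + k4): u = -0.3896, v = -0.3587, du/dtau = 0.5702, dv/dtau = 0.4672


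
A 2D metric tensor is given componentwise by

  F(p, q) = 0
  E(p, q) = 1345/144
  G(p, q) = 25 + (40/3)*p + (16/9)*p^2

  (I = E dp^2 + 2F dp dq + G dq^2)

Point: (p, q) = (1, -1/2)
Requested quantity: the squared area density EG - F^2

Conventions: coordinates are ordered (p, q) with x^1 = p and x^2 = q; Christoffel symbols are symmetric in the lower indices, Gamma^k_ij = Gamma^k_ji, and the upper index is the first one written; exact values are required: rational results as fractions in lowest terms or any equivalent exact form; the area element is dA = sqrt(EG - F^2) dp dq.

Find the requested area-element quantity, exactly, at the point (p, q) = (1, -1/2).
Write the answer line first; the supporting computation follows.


Answer: EG - F^2 = 485545/1296

E = 1345/144, F = 0, G = 361/9; EG - F^2 = 485545/1296


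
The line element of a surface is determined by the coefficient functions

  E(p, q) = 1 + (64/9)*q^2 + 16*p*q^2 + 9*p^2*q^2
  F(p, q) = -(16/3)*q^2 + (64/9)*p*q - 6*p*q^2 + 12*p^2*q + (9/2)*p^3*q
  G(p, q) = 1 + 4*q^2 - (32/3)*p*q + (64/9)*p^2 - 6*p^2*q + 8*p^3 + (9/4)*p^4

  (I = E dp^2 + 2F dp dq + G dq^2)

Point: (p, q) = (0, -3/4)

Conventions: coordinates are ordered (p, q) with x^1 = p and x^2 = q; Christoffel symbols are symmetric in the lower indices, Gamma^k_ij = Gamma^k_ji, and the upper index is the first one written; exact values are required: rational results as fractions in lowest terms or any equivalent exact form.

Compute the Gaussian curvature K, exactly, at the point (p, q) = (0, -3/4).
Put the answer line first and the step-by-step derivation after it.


Answer: K = -376/7569

E = 5, F = -3, G = 13/4, EG - F^2 = 29/4 at the point
E_p = 9, E_q = -32/3, F_p = -209/24, F_q = 8, G_p = 8, G_q = -6
E_qq = 128/9, F_pq = 145/9, G_pp = 209/9
Apply the Brioschi formula K = (det M1 - det M2)/(EG - F^2)^2 over the derivative matrices of E, F, G.
M1 = [[-E_qq/2 + F_pq - G_pp/2, E_p/2, F_p - E_q/2], [F_q - G_p/2, E, F], [G_q/2, F, G]] = [[-47/18, 9/2, -27/8], [4, 5, -3], [-3, -3, 13/4]]; det M1 = -847/18
M2 = [[0, E_q/2, G_p/2], [E_q/2, E, F], [G_p/2, F, G]] = [[0, -16/3, 4], [-16/3, 5, -3], [4, -3, 13/4]]; det M2 = -400/9
det M1 - det M2 = -47/18; K = -47/18 / (29/4)^2 = -376/7569


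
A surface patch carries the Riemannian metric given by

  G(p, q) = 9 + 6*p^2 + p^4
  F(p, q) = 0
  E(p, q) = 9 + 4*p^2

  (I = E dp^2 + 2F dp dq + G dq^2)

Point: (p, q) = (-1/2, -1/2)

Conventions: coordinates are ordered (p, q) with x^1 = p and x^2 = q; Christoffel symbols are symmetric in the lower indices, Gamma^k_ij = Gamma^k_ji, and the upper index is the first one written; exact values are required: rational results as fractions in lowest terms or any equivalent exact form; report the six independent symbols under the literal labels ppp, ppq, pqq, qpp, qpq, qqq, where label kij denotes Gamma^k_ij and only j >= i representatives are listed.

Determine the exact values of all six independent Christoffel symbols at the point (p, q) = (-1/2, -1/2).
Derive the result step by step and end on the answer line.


E = 10, F = 0, G = 169/16 at the point
E_p = -4, E_q = 0, F_p = 0, F_q = 0, G_p = -13/2, G_q = 0
EG - F^2 = 845/8;  g^inv = (8/845) * [[169/16, 0], [0, 10]]
first-kind symbols [ij,l] = (1/2)(d_i g_jl + d_j g_il - d_l g_ij): [pp,p] = E_p/2 = -2, [pp,q] = F_p - E_q/2 = 0, [pq,p] = E_q/2 = 0, [pq,q] = G_p/2 = -13/4, [qq,p] = F_q - G_p/2 = 13/4, [qq,q] = G_q/2 = 0
Gamma^p_ij = (G*[ij,p] - F*[ij,q])/(EG - F^2), Gamma^q_ij = (E*[ij,q] - F*[ij,p])/(EG - F^2)

Answer: Gamma_ppp = -1/5, Gamma_ppq = 0, Gamma_pqq = 13/40, Gamma_qpp = 0, Gamma_qpq = -4/13, Gamma_qqq = 0


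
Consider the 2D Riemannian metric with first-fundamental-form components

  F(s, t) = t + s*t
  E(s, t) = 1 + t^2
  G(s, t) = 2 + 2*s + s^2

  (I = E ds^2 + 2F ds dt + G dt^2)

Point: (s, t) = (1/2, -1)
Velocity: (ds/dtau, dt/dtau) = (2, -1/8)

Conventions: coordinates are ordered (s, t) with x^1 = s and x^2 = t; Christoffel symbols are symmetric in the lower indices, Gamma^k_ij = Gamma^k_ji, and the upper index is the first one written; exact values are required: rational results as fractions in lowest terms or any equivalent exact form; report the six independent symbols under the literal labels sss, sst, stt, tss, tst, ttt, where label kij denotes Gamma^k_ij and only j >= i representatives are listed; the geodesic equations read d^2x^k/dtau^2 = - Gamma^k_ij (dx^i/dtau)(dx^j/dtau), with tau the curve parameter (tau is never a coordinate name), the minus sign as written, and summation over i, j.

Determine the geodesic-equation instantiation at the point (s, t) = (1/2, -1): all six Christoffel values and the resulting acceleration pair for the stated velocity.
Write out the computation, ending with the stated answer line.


E = 2, F = -3/2, G = 13/4 at the point
E_s = 0, E_t = -2, F_s = -1, F_t = 3/2, G_s = 3, G_t = 0
EG - F^2 = 17/4;  g^inv = (4/17) * [[13/4, 3/2], [3/2, 2]]
first-kind symbols [ij,l] = (1/2)(d_i g_jl + d_j g_il - d_l g_ij): [ss,s] = E_s/2 = 0, [ss,t] = F_s - E_t/2 = 0, [st,s] = E_t/2 = -1, [st,t] = G_s/2 = 3/2, [tt,s] = F_t - G_s/2 = 0, [tt,t] = G_t/2 = 0
Gamma^s_ij = (G*[ij,s] - F*[ij,t])/(EG - F^2), Gamma^t_ij = (E*[ij,t] - F*[ij,s])/(EG - F^2)
Gamma_sss = 0, Gamma_sst = -4/17, Gamma_stt = 0, Gamma_tss = 0, Gamma_tst = 6/17, Gamma_ttt = 0
d^2s/dtau^2 = -(Gamma_sss*(2)^2 + 2*Gamma_sst*(2)*(-1/8) + Gamma_stt*(-1/8)^2) = -2/17
d^2t/dtau^2 = -(Gamma_tss*(2)^2 + 2*Gamma_tst*(2)*(-1/8) + Gamma_ttt*(-1/8)^2) = 3/17

Answer: Gamma_sss = 0, Gamma_sst = -4/17, Gamma_stt = 0, Gamma_tss = 0, Gamma_tst = 6/17, Gamma_ttt = 0; accelerations (d^2s/dtau^2, d^2t/dtau^2) = (-2/17, 3/17)


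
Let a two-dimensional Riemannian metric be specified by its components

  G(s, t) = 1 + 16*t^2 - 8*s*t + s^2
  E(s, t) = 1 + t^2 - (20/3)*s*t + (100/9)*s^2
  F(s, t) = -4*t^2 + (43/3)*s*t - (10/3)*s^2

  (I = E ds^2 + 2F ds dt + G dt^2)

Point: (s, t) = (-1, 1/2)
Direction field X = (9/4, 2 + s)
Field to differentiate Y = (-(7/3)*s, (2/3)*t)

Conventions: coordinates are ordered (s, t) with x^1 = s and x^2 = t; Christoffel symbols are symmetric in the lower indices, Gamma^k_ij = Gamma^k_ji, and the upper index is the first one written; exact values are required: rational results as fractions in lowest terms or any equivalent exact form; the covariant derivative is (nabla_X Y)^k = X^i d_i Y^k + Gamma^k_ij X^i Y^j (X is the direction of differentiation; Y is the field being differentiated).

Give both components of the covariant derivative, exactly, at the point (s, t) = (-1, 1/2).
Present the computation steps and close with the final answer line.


E = 565/36, F = -23/2, G = 10 at the point
E_s = -230/9, E_t = 23/3, F_s = 83/6, F_t = -55/3, G_s = -6, G_t = 24
EG - F^2 = 889/36;  g^inv = (36/889) * [[10, 23/2], [23/2, 565/36]]
first-kind symbols [ij,l] = (1/2)(d_i g_jl + d_j g_il - d_l g_ij): [ss,s] = E_s/2 = -115/9, [ss,t] = F_s - E_t/2 = 10, [st,s] = E_t/2 = 23/6, [st,t] = G_s/2 = -3, [tt,s] = F_t - G_s/2 = -46/3, [tt,t] = G_t/2 = 12
Gamma^s_ij = (G*[ij,s] - F*[ij,t])/(EG - F^2), Gamma^t_ij = (E*[ij,t] - F*[ij,s])/(EG - F^2)
Gamma_sss = -460/889, Gamma_sst = 138/889, Gamma_stt = -552/889, Gamma_tss = 360/889, Gamma_tst = -108/889, Gamma_ttt = 432/889
X = (9/4, 1), Y = (7/3, 1/3) at the point

Answer: (nabla_X Y)^s = -3909/508, (nabla_X Y)^t = 983/381


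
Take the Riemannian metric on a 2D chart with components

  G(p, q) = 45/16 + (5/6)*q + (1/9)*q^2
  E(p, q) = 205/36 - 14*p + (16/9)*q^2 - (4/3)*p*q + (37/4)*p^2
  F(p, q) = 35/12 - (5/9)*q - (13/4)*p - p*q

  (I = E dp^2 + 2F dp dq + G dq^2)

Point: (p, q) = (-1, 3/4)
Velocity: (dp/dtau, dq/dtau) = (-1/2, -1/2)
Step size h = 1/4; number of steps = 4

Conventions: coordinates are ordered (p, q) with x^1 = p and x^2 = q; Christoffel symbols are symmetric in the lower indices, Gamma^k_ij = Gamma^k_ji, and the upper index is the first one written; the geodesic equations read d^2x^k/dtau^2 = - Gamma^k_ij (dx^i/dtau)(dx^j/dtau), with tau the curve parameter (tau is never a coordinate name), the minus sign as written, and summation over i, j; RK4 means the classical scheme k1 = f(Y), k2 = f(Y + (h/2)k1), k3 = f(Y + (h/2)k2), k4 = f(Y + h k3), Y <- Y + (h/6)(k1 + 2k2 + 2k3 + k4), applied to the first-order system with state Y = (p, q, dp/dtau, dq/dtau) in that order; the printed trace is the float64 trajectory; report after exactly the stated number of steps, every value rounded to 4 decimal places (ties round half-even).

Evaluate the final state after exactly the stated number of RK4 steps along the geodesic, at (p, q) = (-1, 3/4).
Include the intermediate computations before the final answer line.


f(Y) = (dp/dtau, dq/dtau, -Gamma^p_ij Y'^i Y'^j, -Gamma^q_ij Y'^i Y'^j) with the Gammas evaluated at the stage position; h = 0.250000; intermediate values shown to 6 dp
step 0: p = -1.0000, q = 0.7500, dp/dtau = -0.5000, dq/dtau = -0.5000
step 1:
  k1: at (p, q) = (-1.000000, 0.750000), (dp/dtau, dq/dtau) = (-0.500000, -0.500000); Gamma_ppp = -0.297098, Gamma_ppq = 0.105971, Gamma_pqq = -0.025652, Gamma_qpp = -1.162532, Gamma_qpq = -0.196804, Gamma_qqq = 0.190496; k1 = (-0.500000, -0.500000, 0.027702, 0.341411)
  k2: at (p, q) = (-1.062500, 0.687500), (dp/dtau, dq/dtau) = (-0.496537, -0.457324); Gamma_ppp = -0.295434, Gamma_ppq = 0.098011, Gamma_pqq = -0.023179, Gamma_qpp = -1.129525, Gamma_qpq = -0.191531, Gamma_qqq = 0.188713; k2 = (-0.496537, -0.457324, 0.033175, 0.326000)
  k3: at (p, q) = (-1.062067, 0.692835), (dp/dtau, dq/dtau) = (-0.495853, -0.459250); Gamma_ppp = -0.294449, Gamma_ppq = 0.098369, Gamma_pqq = -0.023167, Gamma_qpp = -1.133856, Gamma_qpq = -0.191964, Gamma_qqq = 0.188579; k3 = (-0.495853, -0.459250, 0.032481, 0.326437)
  k4: at (p, q) = (-1.123963, 0.635188), (dp/dtau, dq/dtau) = (-0.491880, -0.418391); Gamma_ppp = -0.292454, Gamma_ppq = 0.091184, Gamma_pqq = -0.020810, Gamma_qpp = -1.103402, Gamma_qpq = -0.186603, Gamma_qqq = 0.186457; k4 = (-0.491880, -0.418391, 0.036870, 0.311129)
  Y <- Y + (h/6)(k1 + 2k2 + 2k3 + k4): p = -1.1240, q = 0.6354, dp/dtau = -0.4918, dq/dtau = -0.4184
step 2:
  k1: at (p, q) = (-1.124028, 0.635353), (dp/dtau, dq/dtau) = (-0.491838, -0.418441); Gamma_ppp = -0.292406, Gamma_ppq = 0.091191, Gamma_pqq = -0.020806, Gamma_qpp = -1.103565, Gamma_qpq = -0.186617, Gamma_qqq = 0.186449; k1 = (-0.491838, -0.418441, 0.036842, 0.311126)
  k2: at (p, q) = (-1.185507, 0.583047), (dp/dtau, dq/dtau) = (-0.487233, -0.379550); Gamma_ppp = -0.289866, Gamma_ppq = 0.084773, Gamma_pqq = -0.018561, Gamma_qpp = -1.076448, Gamma_qpq = -0.181350, Gamma_qqq = 0.184020; k2 = (-0.487233, -0.379550, 0.040133, 0.296109)
  k3: at (p, q) = (-1.184932, 0.587909), (dp/dtau, dq/dtau) = (-0.486822, -0.381428); Gamma_ppp = -0.288995, Gamma_ppq = 0.085099, Gamma_pqq = -0.018567, Gamma_qpp = -1.080651, Gamma_qpq = -0.181815, Gamma_qqq = 0.183942; k3 = (-0.486822, -0.381428, 0.039588, 0.296869)
  k4: at (p, q) = (-1.245733, 0.539996), (dp/dtau, dq/dtau) = (-0.481941, -0.344224); Gamma_ppp = -0.286090, Gamma_ppq = 0.079357, Gamma_pqq = -0.016461, Gamma_qpp = -1.056528, Gamma_qpq = -0.176734, Gamma_qqq = 0.181328; k4 = (-0.481941, -0.344224, 0.042070, 0.282550)
  Y <- Y + (h/6)(k1 + 2k2 + 2k3 + k4): p = -1.2458, q = 0.5402, dp/dtau = -0.4819, dq/dtau = -0.3443
step 3:
  k1: at (p, q) = (-1.245773, 0.540160), (dp/dtau, dq/dtau) = (-0.481907, -0.344290); Gamma_ppp = -0.286049, Gamma_ppq = 0.079365, Gamma_pqq = -0.016459, Gamma_qpp = -1.056694, Gamma_qpq = -0.176750, Gamma_qqq = 0.181322; k1 = (-0.481907, -0.344290, 0.042045, 0.282559)
  k2: at (p, q) = (-1.306011, 0.497124), (dp/dtau, dq/dtau) = (-0.476651, -0.308970); Gamma_ppp = -0.282614, Gamma_ppq = 0.074286, Gamma_pqq = -0.014485, Gamma_qpp = -1.036276, Gamma_qpq = -0.171989, Gamma_qqq = 0.178549; k2 = (-0.476651, -0.308970, 0.043711, 0.269051)
  k3: at (p, q) = (-1.305354, 0.501539), (dp/dtau, dq/dtau) = (-0.476443, -0.310658); Gamma_ppp = -0.281853, Gamma_ppq = 0.074573, Gamma_pqq = -0.014502, Gamma_qpp = -1.040267, Gamma_qpq = -0.172452, Gamma_qqq = 0.178513; k3 = (-0.476443, -0.310658, 0.043304, 0.269960)
  k4: at (p, q) = (-1.364884, 0.462495), (dp/dtau, dq/dtau) = (-0.471081, -0.276800); Gamma_ppp = -0.278069, Gamma_ppq = 0.070057, Gamma_pqq = -0.012670, Gamma_qpp = -1.023081, Gamma_qpq = -0.168024, Gamma_qqq = 0.175670; k4 = (-0.471081, -0.276800, 0.044409, 0.257399)
  Y <- Y + (h/6)(k1 + 2k2 + 2k3 + k4): p = -1.3649, q = 0.4626, dp/dtau = -0.4711, dq/dtau = -0.2769
step 4:
  k1: at (p, q) = (-1.364905, 0.462646), (dp/dtau, dq/dtau) = (-0.471053, -0.276874); Gamma_ppp = -0.278034, Gamma_ppq = 0.070065, Gamma_pqq = -0.012669, Gamma_qpp = -1.023235, Gamma_qpq = -0.168040, Gamma_qqq = 0.175666; k1 = (-0.471053, -0.276874, 0.044388, 0.257413)
  k2: at (p, q) = (-1.423787, 0.428036), (dp/dtau, dq/dtau) = (-0.465505, -0.244697); Gamma_ppp = -0.273779, Gamma_ppq = 0.066098, Gamma_pqq = -0.010971, Gamma_qpp = -1.009877, Gamma_qpq = -0.164039, Gamma_qqq = 0.172773; k2 = (-0.465505, -0.244697, 0.044925, 0.245860)
  k3: at (p, q) = (-1.423093, 0.432058), (dp/dtau, dq/dtau) = (-0.465438, -0.246141); Gamma_ppp = -0.273112, Gamma_ppq = 0.066347, Gamma_pqq = -0.010992, Gamma_qpp = -1.013622, Gamma_qpq = -0.164483, Gamma_qqq = 0.172767; k3 = (-0.465438, -0.246141, 0.044629, 0.246803)
  k4: at (p, q) = (-1.481265, 0.401110), (dp/dtau, dq/dtau) = (-0.459896, -0.215173); Gamma_ppp = -0.268544, Gamma_ppq = 0.062838, Gamma_pqq = -0.009428, Gamma_qpp = -1.003571, Gamma_qpq = -0.160877, Gamma_qqq = 0.169883; k4 = (-0.459896, -0.215173, 0.044798, 0.236234)
  Y <- Y + (h/6)(k1 + 2k2 + 2k3 + k4): p = -1.4813, q = 0.4012, dp/dtau = -0.4599, dq/dtau = -0.2153

Answer: p = -1.4813, q = 0.4012, dp/dtau = -0.4599, dq/dtau = -0.2153


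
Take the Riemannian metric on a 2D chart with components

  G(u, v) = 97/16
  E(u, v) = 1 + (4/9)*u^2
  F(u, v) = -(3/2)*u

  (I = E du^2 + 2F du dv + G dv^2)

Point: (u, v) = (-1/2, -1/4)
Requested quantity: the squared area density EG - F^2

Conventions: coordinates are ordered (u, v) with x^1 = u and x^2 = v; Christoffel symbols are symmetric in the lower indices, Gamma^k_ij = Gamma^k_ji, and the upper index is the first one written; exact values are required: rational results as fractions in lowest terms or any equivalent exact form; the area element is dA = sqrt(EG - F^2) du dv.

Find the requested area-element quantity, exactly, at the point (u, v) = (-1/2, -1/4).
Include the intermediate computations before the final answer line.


E = 10/9, F = 3/4, G = 97/16; EG - F^2 = 889/144

Answer: EG - F^2 = 889/144


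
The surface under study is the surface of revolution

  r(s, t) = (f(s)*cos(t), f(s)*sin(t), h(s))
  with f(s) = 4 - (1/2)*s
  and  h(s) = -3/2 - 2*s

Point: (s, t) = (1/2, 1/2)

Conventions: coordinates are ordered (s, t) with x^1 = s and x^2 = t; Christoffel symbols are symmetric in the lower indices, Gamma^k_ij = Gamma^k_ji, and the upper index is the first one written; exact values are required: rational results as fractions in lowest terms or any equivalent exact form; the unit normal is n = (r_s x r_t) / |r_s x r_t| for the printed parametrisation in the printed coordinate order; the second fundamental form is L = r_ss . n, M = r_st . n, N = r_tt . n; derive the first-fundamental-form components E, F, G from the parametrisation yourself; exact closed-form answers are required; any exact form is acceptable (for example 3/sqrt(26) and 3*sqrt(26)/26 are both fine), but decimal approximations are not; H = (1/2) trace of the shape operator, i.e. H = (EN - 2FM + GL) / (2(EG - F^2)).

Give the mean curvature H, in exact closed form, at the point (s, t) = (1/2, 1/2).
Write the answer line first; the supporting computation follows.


Answer: H = -8*sqrt(17)/255

f = 15/4, f' = -1/2, f'' = 0, h' = -2, h'' = 0
E = 17/4, F = 0, G = 225/16; answer radicand W^2 = 17/4
unnormalised second-form numerators: l = 0, m = 0, n = -15/2; L = l/sqrt(17/4), and similarly M = m/sqrt(W^2), N = n/sqrt(W^2)
H = (E*n - 2*F*m + G*l) / (2*(EG - F^2)*sqrt(W^2)); E*n - 2*F*m + G*l = -255/8, EG - F^2 = 3825/64, so H = (-4/15)/sqrt(17/4)


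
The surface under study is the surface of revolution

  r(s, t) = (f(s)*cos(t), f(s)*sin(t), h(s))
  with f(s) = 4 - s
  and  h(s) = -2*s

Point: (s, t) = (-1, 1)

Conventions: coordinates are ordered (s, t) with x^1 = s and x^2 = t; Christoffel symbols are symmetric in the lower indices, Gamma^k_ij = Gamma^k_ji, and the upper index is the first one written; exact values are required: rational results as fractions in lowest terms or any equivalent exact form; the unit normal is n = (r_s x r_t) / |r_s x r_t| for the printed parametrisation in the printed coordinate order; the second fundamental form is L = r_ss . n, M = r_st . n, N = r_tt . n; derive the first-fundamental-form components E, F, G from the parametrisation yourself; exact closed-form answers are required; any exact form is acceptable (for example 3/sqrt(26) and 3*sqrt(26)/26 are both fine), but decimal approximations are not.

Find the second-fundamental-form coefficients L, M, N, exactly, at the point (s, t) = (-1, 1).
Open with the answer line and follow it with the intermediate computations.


Answer: L = 0, M = 0, N = -2*sqrt(5)

f = 5, f' = -1, f'' = 0, h' = -2, h'' = 0
E = 5, F = 0, G = 25; answer radicand W^2 = 5
unnormalised second-form numerators: l = 0, m = 0, n = -10; L = l/sqrt(5), and similarly M = m/sqrt(W^2), N = n/sqrt(W^2)


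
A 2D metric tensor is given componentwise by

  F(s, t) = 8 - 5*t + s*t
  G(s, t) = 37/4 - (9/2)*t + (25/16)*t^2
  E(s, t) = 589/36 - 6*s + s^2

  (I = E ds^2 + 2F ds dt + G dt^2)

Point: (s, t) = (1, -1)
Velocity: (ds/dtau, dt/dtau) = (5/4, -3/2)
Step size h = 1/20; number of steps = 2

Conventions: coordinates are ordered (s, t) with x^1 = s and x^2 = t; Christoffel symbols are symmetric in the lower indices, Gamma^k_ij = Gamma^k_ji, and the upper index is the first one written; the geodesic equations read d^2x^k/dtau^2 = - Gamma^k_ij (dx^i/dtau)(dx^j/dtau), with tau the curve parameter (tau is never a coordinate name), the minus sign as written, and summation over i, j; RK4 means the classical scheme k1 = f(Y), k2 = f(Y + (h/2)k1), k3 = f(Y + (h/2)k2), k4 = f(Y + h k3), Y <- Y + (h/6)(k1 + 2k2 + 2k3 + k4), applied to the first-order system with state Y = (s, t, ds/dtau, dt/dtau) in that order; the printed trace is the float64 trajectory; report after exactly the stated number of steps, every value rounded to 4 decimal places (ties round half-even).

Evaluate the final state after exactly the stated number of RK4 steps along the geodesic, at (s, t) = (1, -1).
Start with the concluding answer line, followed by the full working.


Answer: s = 1.1370, t = -1.1557, ds/dtau = 1.5044, dt/dtau = -1.6227

f(Y) = (ds/dtau, dt/dtau, -Gamma^s_ij Y'^i Y'^j, -Gamma^t_ij Y'^i Y'^j) with the Gammas evaluated at the stage position; h = 0.050000; intermediate values shown to 6 dp
step 0: s = 1.0000, t = -1.0000, ds/dtau = 1.2500, dt/dtau = -1.5000
step 1:
  k1: at (s, t) = (1.000000, -1.000000), (ds/dtau, dt/dtau) = (1.250000, -1.500000); Gamma_sss = -0.621517, Gamma_sst = 0.000000, Gamma_stt = -0.517235, Gamma_tss = 0.421760, Gamma_tst = 0.000000, Gamma_ttt = 0.156364; k1 = (1.250000, -1.500000, 2.134899, -1.010819)
  k2: at (s, t) = (1.031250, -1.037500), (ds/dtau, dt/dtau) = (1.303372, -1.525270); Gamma_sss = -0.637224, Gamma_sst = 0.000000, Gamma_stt = -0.527107, Gamma_tss = 0.428451, Gamma_tst = 0.000000, Gamma_ttt = 0.161286; k2 = (1.303372, -1.525270, 2.308791, -1.103068)
  k3: at (s, t) = (1.032584, -1.038132), (ds/dtau, dt/dtau) = (1.307720, -1.527577); Gamma_sss = -0.637735, Gamma_sst = 0.000000, Gamma_stt = -0.527489, Gamma_tss = 0.428719, Gamma_tst = 0.000000, Gamma_ttt = 0.161507; k3 = (1.307720, -1.527577, 2.321500, -1.110040)
  k4: at (s, t) = (1.065386, -1.076379), (ds/dtau, dt/dtau) = (1.366075, -1.555502); Gamma_sss = -0.654291, Gamma_sst = 0.000000, Gamma_stt = -0.537959, Gamma_tss = 0.435674, Gamma_tst = 0.000000, Gamma_ttt = 0.166635; k4 = (1.366075, -1.555502, 2.522650, -1.216225)
  Y <- Y + (h/6)(k1 + 2k2 + 2k3 + k4): s = 1.0653, t = -1.0763, ds/dtau = 1.3660, dt/dtau = -1.5554
step 2:
  k1: at (s, t) = (1.065319, -1.076343), (ds/dtau, dt/dtau) = (1.365984, -1.555444); Gamma_sss = -0.654264, Gamma_sst = 0.000000, Gamma_stt = -0.537940, Gamma_tss = 0.435660, Gamma_tst = 0.000000, Gamma_ttt = 0.166624; k1 = (1.365984, -1.555444, 2.522294, -1.216035)
  k2: at (s, t) = (1.099468, -1.115229), (ds/dtau, dt/dtau) = (1.429042, -1.585845); Gamma_sss = -0.671511, Gamma_sst = 0.000000, Gamma_stt = -0.548896, Gamma_tss = 0.442757, Gamma_tst = 0.000000, Gamma_ttt = 0.171869; k2 = (1.429042, -1.585845, 2.751752, -1.336413)
  k3: at (s, t) = (1.101045, -1.115989), (ds/dtau, dt/dtau) = (1.434778, -1.588854); Gamma_sss = -0.672132, Gamma_sst = 0.000000, Gamma_stt = -0.549359, Gamma_tss = 0.443068, Gamma_tst = 0.000000, Gamma_ttt = 0.172125; k3 = (1.434778, -1.588854, 2.770478, -1.346616)
  k4: at (s, t) = (1.137058, -1.155786), (ds/dtau, dt/dtau) = (1.504508, -1.622775); Gamma_sss = -0.690154, Gamma_sst = 0.000000, Gamma_stt = -0.560870, Gamma_tss = 0.450277, Gamma_tst = 0.000000, Gamma_ttt = 0.177478; k4 = (1.504508, -1.622775, 3.039191, -1.486592)
  Y <- Y + (h/6)(k1 + 2k2 + 2k3 + k4): s = 1.1370, t = -1.1557, ds/dtau = 1.5044, dt/dtau = -1.6227
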